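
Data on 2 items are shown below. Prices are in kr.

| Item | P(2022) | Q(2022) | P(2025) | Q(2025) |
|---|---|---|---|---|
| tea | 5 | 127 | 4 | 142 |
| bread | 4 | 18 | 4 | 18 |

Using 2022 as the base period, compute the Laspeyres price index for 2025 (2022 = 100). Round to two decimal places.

Laspeyres price index uses base-period quantities as weights.
ΣP(2025)·Q(2022) = 4×127 + 4×18 = 508 + 72 = 580
ΣP(2022)·Q(2022) = 5×127 + 4×18 = 635 + 72 = 707
Index = 580 / 707 × 100 = 82.0368

82.04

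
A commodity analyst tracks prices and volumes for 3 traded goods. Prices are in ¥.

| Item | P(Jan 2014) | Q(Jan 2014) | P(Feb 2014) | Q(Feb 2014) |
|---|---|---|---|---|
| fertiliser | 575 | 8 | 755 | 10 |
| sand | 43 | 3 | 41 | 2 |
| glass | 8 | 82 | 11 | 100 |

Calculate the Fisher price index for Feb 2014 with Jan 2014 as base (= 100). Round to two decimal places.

Laspeyres component (base-period weights):
ΣP(Feb 2014)Q(Jan 2014) = 755×8 + 41×3 + 11×82 = 6040 + 123 + 902 = 7065
ΣP(Jan 2014)Q(Jan 2014) = 575×8 + 43×3 + 8×82 = 4600 + 129 + 656 = 5385
L = 7065 / 5385 × 100 = 131.1978
Paasche component (current-period weights):
ΣP(Feb 2014)Q(Feb 2014) = 755×10 + 41×2 + 11×100 = 7550 + 82 + 1100 = 8732
ΣP(Jan 2014)Q(Feb 2014) = 575×10 + 43×2 + 8×100 = 5750 + 86 + 800 = 6636
P = 8732 / 6636 × 100 = 131.5853
Fisher = √(L × P) = √(131.1978 × 131.5853) = 131.3914

131.39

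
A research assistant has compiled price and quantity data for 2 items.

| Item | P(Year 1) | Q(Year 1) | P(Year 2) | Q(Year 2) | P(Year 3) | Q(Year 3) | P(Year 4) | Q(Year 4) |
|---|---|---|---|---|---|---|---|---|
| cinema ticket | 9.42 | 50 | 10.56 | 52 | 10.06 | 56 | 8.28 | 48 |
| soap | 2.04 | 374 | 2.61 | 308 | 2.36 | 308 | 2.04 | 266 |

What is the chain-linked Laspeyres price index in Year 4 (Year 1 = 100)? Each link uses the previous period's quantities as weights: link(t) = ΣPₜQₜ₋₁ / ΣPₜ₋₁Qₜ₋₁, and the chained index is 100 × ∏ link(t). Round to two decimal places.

Link Year 1→Year 2:
ΣP(Year 2)Q(Year 1) = 10.56×50 + 2.61×374 = 528 + 976.14 = 1504.14
ΣP(Year 1)Q(Year 1) = 9.42×50 + 2.04×374 = 471 + 762.96 = 1233.96
link = 1504.14/1233.96 = 1.218954
Link Year 2→Year 3:
ΣP(Year 3)Q(Year 2) = 10.06×52 + 2.36×308 = 523.12 + 726.88 = 1250
ΣP(Year 2)Q(Year 2) = 10.56×52 + 2.61×308 = 549.12 + 803.88 = 1353
link = 1250/1353 = 0.923873
Link Year 3→Year 4:
ΣP(Year 4)Q(Year 3) = 8.28×56 + 2.04×308 = 463.68 + 628.32 = 1092
ΣP(Year 3)Q(Year 3) = 10.06×56 + 2.36×308 = 563.36 + 726.88 = 1290.24
link = 1092/1290.24 = 0.846354
Chained index = 100 × 1.218954 × 0.923873 × 0.846354 = 95.3129

95.31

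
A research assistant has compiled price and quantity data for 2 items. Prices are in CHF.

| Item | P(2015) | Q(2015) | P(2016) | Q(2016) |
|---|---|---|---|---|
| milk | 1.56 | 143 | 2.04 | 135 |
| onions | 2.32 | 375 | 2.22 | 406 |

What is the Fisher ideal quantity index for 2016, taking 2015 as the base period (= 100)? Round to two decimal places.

105.05

Laspeyres component (base-period weights):
ΣP(2015)Q(2016) = 1.56×135 + 2.32×406 = 210.6 + 941.92 = 1152.52
ΣP(2015)Q(2015) = 1.56×143 + 2.32×375 = 223.08 + 870 = 1093.08
L = 1152.52 / 1093.08 × 100 = 105.4378
Paasche component (current-period weights):
ΣP(2016)Q(2016) = 2.04×135 + 2.22×406 = 275.4 + 901.32 = 1176.72
ΣP(2016)Q(2015) = 2.04×143 + 2.22×375 = 291.72 + 832.5 = 1124.22
P = 1176.72 / 1124.22 × 100 = 104.6699
Fisher = √(L × P) = √(105.4378 × 104.6699) = 105.0532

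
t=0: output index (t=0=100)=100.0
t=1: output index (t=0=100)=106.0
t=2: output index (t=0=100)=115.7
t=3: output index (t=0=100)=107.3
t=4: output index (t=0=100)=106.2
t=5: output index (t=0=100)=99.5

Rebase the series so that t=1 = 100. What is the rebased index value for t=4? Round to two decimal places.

100.19

Rebased(t=4) = 106.2 / 106.0 × 100 = 100.1887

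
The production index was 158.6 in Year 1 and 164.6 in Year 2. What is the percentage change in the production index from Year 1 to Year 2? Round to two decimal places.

3.78%

Change = (164.6 − 158.6) / 158.6 × 100
       = 6.0 / 158.6 × 100 = 3.7831%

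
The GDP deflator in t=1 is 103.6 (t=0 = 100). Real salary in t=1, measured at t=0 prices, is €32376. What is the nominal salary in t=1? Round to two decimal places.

Nominal = Real × (Index/100) = 32376 × (103.6/100)
        = 32376 × 1.036 = 33541.5360

33541.54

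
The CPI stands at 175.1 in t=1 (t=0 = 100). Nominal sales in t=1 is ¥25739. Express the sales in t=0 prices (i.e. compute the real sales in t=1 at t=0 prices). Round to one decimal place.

14699.6

Real = Nominal ÷ (Index/100) = 25739 ÷ (175.1/100)
     = 25739 ÷ 1.751 = 14699.6002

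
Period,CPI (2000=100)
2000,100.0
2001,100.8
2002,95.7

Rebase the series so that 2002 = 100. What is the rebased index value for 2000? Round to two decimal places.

Rebased(2000) = 100.0 / 95.7 × 100 = 104.4932

104.49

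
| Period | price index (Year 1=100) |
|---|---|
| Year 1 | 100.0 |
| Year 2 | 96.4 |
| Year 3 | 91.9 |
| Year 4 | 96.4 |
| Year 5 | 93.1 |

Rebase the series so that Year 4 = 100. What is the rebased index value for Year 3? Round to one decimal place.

95.3

Rebased(Year 3) = 91.9 / 96.4 × 100 = 95.3320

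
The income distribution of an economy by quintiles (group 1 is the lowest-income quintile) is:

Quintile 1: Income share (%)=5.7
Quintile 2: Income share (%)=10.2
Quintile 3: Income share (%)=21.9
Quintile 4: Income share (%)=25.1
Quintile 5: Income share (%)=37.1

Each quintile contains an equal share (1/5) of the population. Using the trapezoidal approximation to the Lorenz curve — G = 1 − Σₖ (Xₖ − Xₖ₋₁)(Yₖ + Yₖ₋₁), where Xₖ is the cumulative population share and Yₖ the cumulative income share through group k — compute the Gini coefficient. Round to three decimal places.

0.311

Cumulative income shares Yₖ: 0.0570, 0.1590, 0.3780, 0.6290, 1.0000
Σ (Xₖ−Xₖ₋₁)(Yₖ+Yₖ₋₁) = (1/5)(0.0570+0.0000) + (1/5)(0.1590+0.0570) + (1/5)(0.3780+0.1590) + (1/5)(0.6290+0.3780) + (1/5)(1.0000+0.6290)
  = 0.0114 + 0.0432 + 0.1074 + 0.2014 + 0.3258 = 0.6892
G = 1 − 0.6892 = 0.3108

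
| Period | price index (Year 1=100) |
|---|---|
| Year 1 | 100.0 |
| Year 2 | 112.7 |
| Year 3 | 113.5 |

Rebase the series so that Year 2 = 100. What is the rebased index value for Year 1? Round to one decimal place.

Rebased(Year 1) = 100.0 / 112.7 × 100 = 88.7311

88.7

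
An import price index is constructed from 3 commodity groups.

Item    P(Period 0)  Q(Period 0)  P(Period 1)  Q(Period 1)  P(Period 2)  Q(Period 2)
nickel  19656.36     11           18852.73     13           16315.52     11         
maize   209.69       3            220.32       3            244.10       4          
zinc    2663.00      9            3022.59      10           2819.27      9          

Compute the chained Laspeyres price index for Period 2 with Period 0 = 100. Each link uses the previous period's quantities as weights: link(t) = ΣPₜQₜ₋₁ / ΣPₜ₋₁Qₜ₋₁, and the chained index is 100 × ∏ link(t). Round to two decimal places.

85.32

Link Period 0→Period 1:
ΣP(Period 1)Q(Period 0) = 18852.73×11 + 220.32×3 + 3022.59×9 = 207380.03 + 660.96 + 27203.31 = 235244.3
ΣP(Period 0)Q(Period 0) = 19656.36×11 + 209.69×3 + 2663.00×9 = 216219.96 + 629.07 + 23967 = 240816.03
link = 235244.3/240816.03 = 0.976863
Link Period 1→Period 2:
ΣP(Period 2)Q(Period 1) = 16315.52×13 + 244.10×3 + 2819.27×10 = 212101.76 + 732.3 + 28192.7 = 241026.76
ΣP(Period 1)Q(Period 1) = 18852.73×13 + 220.32×3 + 3022.59×10 = 245085.49 + 660.96 + 30225.9 = 275972.35
link = 241026.76/275972.35 = 0.873373
Chained index = 100 × 0.976863 × 0.873373 = 85.3166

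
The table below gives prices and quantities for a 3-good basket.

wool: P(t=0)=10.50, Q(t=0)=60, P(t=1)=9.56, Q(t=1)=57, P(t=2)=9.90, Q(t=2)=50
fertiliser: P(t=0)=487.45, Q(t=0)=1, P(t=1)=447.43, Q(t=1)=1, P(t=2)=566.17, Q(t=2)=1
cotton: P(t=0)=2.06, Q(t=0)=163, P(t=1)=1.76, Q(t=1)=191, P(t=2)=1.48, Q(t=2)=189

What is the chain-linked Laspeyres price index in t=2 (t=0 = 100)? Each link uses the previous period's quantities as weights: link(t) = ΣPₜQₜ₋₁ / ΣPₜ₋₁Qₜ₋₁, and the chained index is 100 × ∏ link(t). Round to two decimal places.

Link t=0→t=1:
ΣP(t=1)Q(t=0) = 9.56×60 + 447.43×1 + 1.76×163 = 573.6 + 447.43 + 286.88 = 1307.91
ΣP(t=0)Q(t=0) = 10.50×60 + 487.45×1 + 2.06×163 = 630 + 487.45 + 335.78 = 1453.23
link = 1307.91/1453.23 = 0.900002
Link t=1→t=2:
ΣP(t=2)Q(t=1) = 9.90×57 + 566.17×1 + 1.48×191 = 564.3 + 566.17 + 282.68 = 1413.15
ΣP(t=1)Q(t=1) = 9.56×57 + 447.43×1 + 1.76×191 = 544.92 + 447.43 + 336.16 = 1328.51
link = 1413.15/1328.51 = 1.063710
Chained index = 100 × 0.900002 × 1.063710 = 95.7342

95.73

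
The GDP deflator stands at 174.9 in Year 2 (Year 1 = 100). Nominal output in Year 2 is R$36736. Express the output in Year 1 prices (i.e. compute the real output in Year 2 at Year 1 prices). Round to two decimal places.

Real = Nominal ÷ (Index/100) = 36736 ÷ (174.9/100)
     = 36736 ÷ 1.749 = 21004.0023

21004.00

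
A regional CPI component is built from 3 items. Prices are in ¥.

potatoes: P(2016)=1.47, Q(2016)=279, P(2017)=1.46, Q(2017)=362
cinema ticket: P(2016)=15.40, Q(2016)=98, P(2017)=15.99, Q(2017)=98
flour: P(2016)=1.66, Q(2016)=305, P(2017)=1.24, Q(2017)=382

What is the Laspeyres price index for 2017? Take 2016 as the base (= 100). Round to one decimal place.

97.0

Laspeyres price index uses base-period quantities as weights.
ΣP(2017)·Q(2016) = 1.46×279 + 15.99×98 + 1.24×305 = 407.34 + 1567.02 + 378.2 = 2352.56
ΣP(2016)·Q(2016) = 1.47×279 + 15.40×98 + 1.66×305 = 410.13 + 1509.2 + 506.3 = 2425.63
Index = 2352.56 / 2425.63 × 100 = 96.9876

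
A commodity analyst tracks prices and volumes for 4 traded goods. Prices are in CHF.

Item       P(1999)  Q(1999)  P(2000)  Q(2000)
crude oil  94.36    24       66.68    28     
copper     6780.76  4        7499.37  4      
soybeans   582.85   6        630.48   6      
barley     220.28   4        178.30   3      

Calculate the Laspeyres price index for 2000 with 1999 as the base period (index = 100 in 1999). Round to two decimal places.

106.89

Laspeyres price index uses base-period quantities as weights.
ΣP(2000)·Q(1999) = 66.68×24 + 7499.37×4 + 630.48×6 + 178.30×4 = 1600.32 + 29997.48 + 3782.88 + 713.2 = 36093.88
ΣP(1999)·Q(1999) = 94.36×24 + 6780.76×4 + 582.85×6 + 220.28×4 = 2264.64 + 27123.04 + 3497.1 + 881.12 = 33765.9
Index = 36093.88 / 33765.9 × 100 = 106.8945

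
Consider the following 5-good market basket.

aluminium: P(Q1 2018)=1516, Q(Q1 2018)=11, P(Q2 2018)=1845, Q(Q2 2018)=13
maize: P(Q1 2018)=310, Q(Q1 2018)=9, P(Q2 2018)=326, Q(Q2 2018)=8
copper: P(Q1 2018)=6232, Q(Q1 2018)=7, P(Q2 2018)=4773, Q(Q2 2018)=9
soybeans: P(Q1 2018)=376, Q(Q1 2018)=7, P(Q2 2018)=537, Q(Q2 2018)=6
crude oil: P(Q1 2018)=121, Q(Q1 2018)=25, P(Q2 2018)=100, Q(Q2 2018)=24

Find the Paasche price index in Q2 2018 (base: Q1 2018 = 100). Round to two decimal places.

90.10

Paasche price index uses current-period quantities as weights.
ΣP(Q2 2018)·Q(Q2 2018) = 1845×13 + 326×8 + 4773×9 + 537×6 + 100×24 = 23985 + 2608 + 42957 + 3222 + 2400 = 75172
ΣP(Q1 2018)·Q(Q2 2018) = 1516×13 + 310×8 + 6232×9 + 376×6 + 121×24 = 19708 + 2480 + 56088 + 2256 + 2904 = 83436
Index = 75172 / 83436 × 100 = 90.0954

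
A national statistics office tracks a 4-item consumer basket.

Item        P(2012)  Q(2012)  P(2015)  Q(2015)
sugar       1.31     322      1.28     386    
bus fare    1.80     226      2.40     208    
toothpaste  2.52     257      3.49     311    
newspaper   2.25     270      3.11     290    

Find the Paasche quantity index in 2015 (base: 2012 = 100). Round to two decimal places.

Paasche quantity index uses current-period prices as weights.
ΣP(2015)·Q(2015) = 1.28×386 + 2.40×208 + 3.49×311 + 3.11×290 = 494.08 + 499.2 + 1085.39 + 901.9 = 2980.57
ΣP(2015)·Q(2012) = 1.28×322 + 2.40×226 + 3.49×257 + 3.11×270 = 412.16 + 542.4 + 896.93 + 839.7 = 2691.19
Index = 2980.57 / 2691.19 × 100 = 110.7529

110.75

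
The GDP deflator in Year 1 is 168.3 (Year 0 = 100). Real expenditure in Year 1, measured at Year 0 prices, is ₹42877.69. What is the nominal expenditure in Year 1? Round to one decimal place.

72163.2

Nominal = Real × (Index/100) = 42877.69 × (168.3/100)
        = 42877.69 × 1.683 = 72163.1523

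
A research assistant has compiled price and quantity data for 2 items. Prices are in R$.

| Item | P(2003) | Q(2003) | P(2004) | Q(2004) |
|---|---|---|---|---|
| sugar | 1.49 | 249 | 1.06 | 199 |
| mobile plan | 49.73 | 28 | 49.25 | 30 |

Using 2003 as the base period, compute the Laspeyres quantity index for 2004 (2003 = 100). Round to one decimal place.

Laspeyres quantity index uses base-period prices as weights.
ΣP(2003)·Q(2004) = 1.49×199 + 49.73×30 = 296.51 + 1491.9 = 1788.41
ΣP(2003)·Q(2003) = 1.49×249 + 49.73×28 = 371.01 + 1392.44 = 1763.45
Index = 1788.41 / 1763.45 × 100 = 101.4154

101.4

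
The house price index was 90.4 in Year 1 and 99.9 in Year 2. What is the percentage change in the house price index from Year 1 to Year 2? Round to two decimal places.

Change = (99.9 − 90.4) / 90.4 × 100
       = 9.5 / 90.4 × 100 = 10.5088%

10.51%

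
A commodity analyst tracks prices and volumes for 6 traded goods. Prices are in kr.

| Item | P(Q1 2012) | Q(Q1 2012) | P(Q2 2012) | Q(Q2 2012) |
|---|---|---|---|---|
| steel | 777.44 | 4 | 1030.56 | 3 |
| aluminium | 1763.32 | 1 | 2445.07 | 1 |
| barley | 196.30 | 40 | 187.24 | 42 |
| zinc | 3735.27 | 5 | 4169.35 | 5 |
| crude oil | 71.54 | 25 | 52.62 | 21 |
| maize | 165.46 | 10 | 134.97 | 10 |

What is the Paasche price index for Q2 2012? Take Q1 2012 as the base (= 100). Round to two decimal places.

Paasche price index uses current-period quantities as weights.
ΣP(Q2 2012)·Q(Q2 2012) = 1030.56×3 + 2445.07×1 + 187.24×42 + 4169.35×5 + 52.62×21 + 134.97×10 = 3091.68 + 2445.07 + 7864.08 + 20846.75 + 1105.02 + 1349.7 = 36702.3
ΣP(Q1 2012)·Q(Q2 2012) = 777.44×3 + 1763.32×1 + 196.30×42 + 3735.27×5 + 71.54×21 + 165.46×10 = 2332.32 + 1763.32 + 8244.6 + 18676.35 + 1502.34 + 1654.6 = 34173.53
Index = 36702.3 / 34173.53 × 100 = 107.3998

107.40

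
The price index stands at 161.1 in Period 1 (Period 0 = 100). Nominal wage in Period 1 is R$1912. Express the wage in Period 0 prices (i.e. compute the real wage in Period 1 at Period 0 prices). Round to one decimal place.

1186.8

Real = Nominal ÷ (Index/100) = 1912 ÷ (161.1/100)
     = 1912 ÷ 1.611 = 1186.8405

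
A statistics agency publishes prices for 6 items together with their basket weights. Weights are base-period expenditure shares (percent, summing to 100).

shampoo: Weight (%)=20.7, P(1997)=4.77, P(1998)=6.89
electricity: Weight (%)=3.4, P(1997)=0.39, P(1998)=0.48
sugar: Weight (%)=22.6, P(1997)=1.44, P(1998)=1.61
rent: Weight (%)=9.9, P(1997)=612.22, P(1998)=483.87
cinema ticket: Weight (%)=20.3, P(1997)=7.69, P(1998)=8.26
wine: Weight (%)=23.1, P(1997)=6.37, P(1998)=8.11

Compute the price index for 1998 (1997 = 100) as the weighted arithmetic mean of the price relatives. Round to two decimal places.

shampoo: 20.7 × (6.89/4.77) = 20.7 × 1.444444 = 29.9000
electricity: 3.4 × (0.48/0.39) = 3.4 × 1.230769 = 4.1846
sugar: 22.6 × (1.61/1.44) = 22.6 × 1.118056 = 25.2681
rent: 9.9 × (483.87/612.22) = 9.9 × 0.790353 = 7.8245
cinema ticket: 20.3 × (8.26/7.69) = 20.3 × 1.074122 = 21.8047
wine: 23.1 × (8.11/6.37) = 23.1 × 1.273155 = 29.4099
Index = Σ wᵢ·(p₁ᵢ/p₀ᵢ) = 29.9000 + 4.1846 + 25.2681 + 7.8245 + 21.8047 + 29.4099 = 118.3917

118.39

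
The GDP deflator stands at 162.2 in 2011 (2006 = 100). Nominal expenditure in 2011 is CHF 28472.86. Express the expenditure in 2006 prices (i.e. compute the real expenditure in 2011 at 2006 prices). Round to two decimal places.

17554.17

Real = Nominal ÷ (Index/100) = 28472.86 ÷ (162.2/100)
     = 28472.86 ÷ 1.622 = 17554.1677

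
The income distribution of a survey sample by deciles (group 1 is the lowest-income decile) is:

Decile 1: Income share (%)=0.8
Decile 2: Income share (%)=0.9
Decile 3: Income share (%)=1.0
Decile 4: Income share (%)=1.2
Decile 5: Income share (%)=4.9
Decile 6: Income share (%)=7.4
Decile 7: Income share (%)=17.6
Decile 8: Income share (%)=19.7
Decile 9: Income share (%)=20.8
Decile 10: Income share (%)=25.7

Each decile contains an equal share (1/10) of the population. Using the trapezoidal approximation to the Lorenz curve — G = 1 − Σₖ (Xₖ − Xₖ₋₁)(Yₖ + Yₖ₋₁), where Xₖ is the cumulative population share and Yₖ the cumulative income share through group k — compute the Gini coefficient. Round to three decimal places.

0.509

Cumulative income shares Yₖ: 0.0080, 0.0170, 0.0270, 0.0390, 0.0880, 0.1620, 0.3380, 0.5350, 0.7430, 1.0000
Σ (Xₖ−Xₖ₋₁)(Yₖ+Yₖ₋₁) = (1/10)(0.0080+0.0000) + (1/10)(0.0170+0.0080) + (1/10)(0.0270+0.0170) + (1/10)(0.0390+0.0270) + (1/10)(0.0880+0.0390) + (1/10)(0.1620+0.0880) + (1/10)(0.3380+0.1620) + (1/10)(0.5350+0.3380) + (1/10)(0.7430+0.5350) + (1/10)(1.0000+0.7430)
  = 0.0008 + 0.0025 + 0.0044 + 0.0066 + 0.0127 + 0.0250 + 0.0500 + 0.0873 + 0.1278 + 0.1743 = 0.4914
G = 1 − 0.4914 = 0.5086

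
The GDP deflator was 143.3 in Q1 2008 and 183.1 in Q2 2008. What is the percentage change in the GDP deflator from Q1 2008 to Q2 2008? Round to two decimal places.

27.77%

Change = (183.1 − 143.3) / 143.3 × 100
       = 39.8 / 143.3 × 100 = 27.7739%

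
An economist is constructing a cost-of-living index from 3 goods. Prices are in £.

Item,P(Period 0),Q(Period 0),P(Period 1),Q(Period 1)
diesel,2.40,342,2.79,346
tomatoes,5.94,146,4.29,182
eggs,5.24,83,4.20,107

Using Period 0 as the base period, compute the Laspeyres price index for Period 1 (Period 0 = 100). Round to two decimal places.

90.87

Laspeyres price index uses base-period quantities as weights.
ΣP(Period 1)·Q(Period 0) = 2.79×342 + 4.29×146 + 4.20×83 = 954.18 + 626.34 + 348.6 = 1929.12
ΣP(Period 0)·Q(Period 0) = 2.40×342 + 5.94×146 + 5.24×83 = 820.8 + 867.24 + 434.92 = 2122.96
Index = 1929.12 / 2122.96 × 100 = 90.8694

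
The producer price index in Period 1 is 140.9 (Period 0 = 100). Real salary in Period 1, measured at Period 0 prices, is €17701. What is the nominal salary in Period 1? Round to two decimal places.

24940.71

Nominal = Real × (Index/100) = 17701 × (140.9/100)
        = 17701 × 1.409 = 24940.7090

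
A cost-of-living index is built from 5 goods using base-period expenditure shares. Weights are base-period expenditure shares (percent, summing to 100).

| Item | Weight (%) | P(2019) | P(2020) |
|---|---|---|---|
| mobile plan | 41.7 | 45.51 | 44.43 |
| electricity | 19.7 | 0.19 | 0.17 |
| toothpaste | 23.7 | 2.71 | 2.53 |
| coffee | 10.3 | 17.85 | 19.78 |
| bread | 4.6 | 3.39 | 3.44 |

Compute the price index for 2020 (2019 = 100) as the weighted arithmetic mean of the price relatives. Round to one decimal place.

96.5

mobile plan: 41.7 × (44.43/45.51) = 41.7 × 0.976269 = 40.7104
electricity: 19.7 × (0.17/0.19) = 19.7 × 0.894737 = 17.6263
toothpaste: 23.7 × (2.53/2.71) = 23.7 × 0.933579 = 22.1258
coffee: 10.3 × (19.78/17.85) = 10.3 × 1.108123 = 11.4137
bread: 4.6 × (3.44/3.39) = 4.6 × 1.014749 = 4.6678
Index = Σ wᵢ·(p₁ᵢ/p₀ᵢ) = 40.7104 + 17.6263 + 22.1258 + 11.4137 + 4.6678 = 96.5441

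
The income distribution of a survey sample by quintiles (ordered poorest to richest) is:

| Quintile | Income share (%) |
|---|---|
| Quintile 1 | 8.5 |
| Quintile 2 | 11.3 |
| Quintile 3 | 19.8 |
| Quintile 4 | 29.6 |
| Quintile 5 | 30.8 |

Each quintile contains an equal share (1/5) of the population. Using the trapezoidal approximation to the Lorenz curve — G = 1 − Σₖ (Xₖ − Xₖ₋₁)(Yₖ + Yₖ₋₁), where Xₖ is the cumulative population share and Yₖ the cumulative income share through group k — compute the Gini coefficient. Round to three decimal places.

0.252

Cumulative income shares Yₖ: 0.0850, 0.1980, 0.3960, 0.6920, 1.0000
Σ (Xₖ−Xₖ₋₁)(Yₖ+Yₖ₋₁) = (1/5)(0.0850+0.0000) + (1/5)(0.1980+0.0850) + (1/5)(0.3960+0.1980) + (1/5)(0.6920+0.3960) + (1/5)(1.0000+0.6920)
  = 0.0170 + 0.0566 + 0.1188 + 0.2176 + 0.3384 = 0.7484
G = 1 − 0.7484 = 0.2516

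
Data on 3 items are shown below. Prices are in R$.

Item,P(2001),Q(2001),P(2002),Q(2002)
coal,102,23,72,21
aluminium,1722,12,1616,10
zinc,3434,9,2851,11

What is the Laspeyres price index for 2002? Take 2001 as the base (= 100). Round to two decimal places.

Laspeyres price index uses base-period quantities as weights.
ΣP(2002)·Q(2001) = 72×23 + 1616×12 + 2851×9 = 1656 + 19392 + 25659 = 46707
ΣP(2001)·Q(2001) = 102×23 + 1722×12 + 3434×9 = 2346 + 20664 + 30906 = 53916
Index = 46707 / 53916 × 100 = 86.6292

86.63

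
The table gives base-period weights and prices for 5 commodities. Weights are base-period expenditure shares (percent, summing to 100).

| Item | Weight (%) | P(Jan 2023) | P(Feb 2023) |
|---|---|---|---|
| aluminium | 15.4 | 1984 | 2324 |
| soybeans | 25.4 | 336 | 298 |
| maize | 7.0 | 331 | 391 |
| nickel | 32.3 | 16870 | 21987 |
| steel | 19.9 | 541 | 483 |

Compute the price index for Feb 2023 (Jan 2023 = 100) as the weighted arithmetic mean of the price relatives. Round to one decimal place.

aluminium: 15.4 × (2324/1984) = 15.4 × 1.171371 = 18.0391
soybeans: 25.4 × (298/336) = 25.4 × 0.886905 = 22.5274
maize: 7.0 × (391/331) = 7.0 × 1.181269 = 8.2689
nickel: 32.3 × (21987/16870) = 32.3 × 1.303320 = 42.0972
steel: 19.9 × (483/541) = 19.9 × 0.892791 = 17.7665
Index = Σ wᵢ·(p₁ᵢ/p₀ᵢ) = 18.0391 + 22.5274 + 8.2689 + 42.0972 + 17.7665 = 108.6991

108.7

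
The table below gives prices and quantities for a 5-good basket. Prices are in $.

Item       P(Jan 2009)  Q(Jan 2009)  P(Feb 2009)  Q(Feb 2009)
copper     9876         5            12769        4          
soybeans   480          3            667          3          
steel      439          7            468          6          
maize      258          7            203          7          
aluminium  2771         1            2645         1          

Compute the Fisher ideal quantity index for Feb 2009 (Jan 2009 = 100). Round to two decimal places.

Laspeyres component (base-period weights):
ΣP(Jan 2009)Q(Feb 2009) = 9876×4 + 480×3 + 439×6 + 258×7 + 2771×1 = 39504 + 1440 + 2634 + 1806 + 2771 = 48155
ΣP(Jan 2009)Q(Jan 2009) = 9876×5 + 480×3 + 439×7 + 258×7 + 2771×1 = 49380 + 1440 + 3073 + 1806 + 2771 = 58470
L = 48155 / 58470 × 100 = 82.3585
Paasche component (current-period weights):
ΣP(Feb 2009)Q(Feb 2009) = 12769×4 + 667×3 + 468×6 + 203×7 + 2645×1 = 51076 + 2001 + 2808 + 1421 + 2645 = 59951
ΣP(Feb 2009)Q(Jan 2009) = 12769×5 + 667×3 + 468×7 + 203×7 + 2645×1 = 63845 + 2001 + 3276 + 1421 + 2645 = 73188
P = 59951 / 73188 × 100 = 81.9137
Fisher = √(L × P) = √(82.3585 × 81.9137) = 82.1358

82.14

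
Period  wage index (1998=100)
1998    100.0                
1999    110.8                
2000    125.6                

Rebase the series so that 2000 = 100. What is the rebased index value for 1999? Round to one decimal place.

Rebased(1999) = 110.8 / 125.6 × 100 = 88.2166

88.2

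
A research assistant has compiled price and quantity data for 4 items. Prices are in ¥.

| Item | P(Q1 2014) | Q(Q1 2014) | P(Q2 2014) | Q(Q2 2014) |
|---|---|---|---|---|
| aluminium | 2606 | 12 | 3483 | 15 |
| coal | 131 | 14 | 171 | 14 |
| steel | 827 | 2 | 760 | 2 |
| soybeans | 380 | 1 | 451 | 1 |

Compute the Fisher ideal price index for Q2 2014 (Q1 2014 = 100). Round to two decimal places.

131.57

Laspeyres component (base-period weights):
ΣP(Q2 2014)Q(Q1 2014) = 3483×12 + 171×14 + 760×2 + 451×1 = 41796 + 2394 + 1520 + 451 = 46161
ΣP(Q1 2014)Q(Q1 2014) = 2606×12 + 131×14 + 827×2 + 380×1 = 31272 + 1834 + 1654 + 380 = 35140
L = 46161 / 35140 × 100 = 131.3631
Paasche component (current-period weights):
ΣP(Q2 2014)Q(Q2 2014) = 3483×15 + 171×14 + 760×2 + 451×1 = 52245 + 2394 + 1520 + 451 = 56610
ΣP(Q1 2014)Q(Q2 2014) = 2606×15 + 131×14 + 827×2 + 380×1 = 39090 + 1834 + 1654 + 380 = 42958
P = 56610 / 42958 × 100 = 131.7799
Fisher = √(L × P) = √(131.3631 × 131.7799) = 131.5713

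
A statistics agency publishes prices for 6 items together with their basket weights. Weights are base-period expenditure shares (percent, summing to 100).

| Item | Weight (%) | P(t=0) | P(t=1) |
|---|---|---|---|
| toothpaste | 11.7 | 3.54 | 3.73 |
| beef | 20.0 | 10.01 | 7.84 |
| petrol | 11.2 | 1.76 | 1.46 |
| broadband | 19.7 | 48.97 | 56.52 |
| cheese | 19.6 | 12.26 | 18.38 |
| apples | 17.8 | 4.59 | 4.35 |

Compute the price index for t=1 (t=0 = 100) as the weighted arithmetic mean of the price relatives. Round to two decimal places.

106.27

toothpaste: 11.7 × (3.73/3.54) = 11.7 × 1.053672 = 12.3280
beef: 20.0 × (7.84/10.01) = 20.0 × 0.783217 = 15.6643
petrol: 11.2 × (1.46/1.76) = 11.2 × 0.829545 = 9.2909
broadband: 19.7 × (56.52/48.97) = 19.7 × 1.154176 = 22.7373
cheese: 19.6 × (18.38/12.26) = 19.6 × 1.499184 = 29.3840
apples: 17.8 × (4.35/4.59) = 17.8 × 0.947712 = 16.8693
Index = Σ wᵢ·(p₁ᵢ/p₀ᵢ) = 12.3280 + 15.6643 + 9.2909 + 22.7373 + 29.3840 + 16.8693 = 106.2738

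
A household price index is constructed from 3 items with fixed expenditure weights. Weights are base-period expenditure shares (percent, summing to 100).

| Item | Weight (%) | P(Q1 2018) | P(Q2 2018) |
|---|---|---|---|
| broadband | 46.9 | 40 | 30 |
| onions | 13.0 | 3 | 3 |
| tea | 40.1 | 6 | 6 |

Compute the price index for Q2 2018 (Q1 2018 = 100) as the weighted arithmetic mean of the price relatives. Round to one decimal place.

88.3

broadband: 46.9 × (30/40) = 46.9 × 0.750000 = 35.1750
onions: 13.0 × (3/3) = 13.0 × 1.000000 = 13.0000
tea: 40.1 × (6/6) = 40.1 × 1.000000 = 40.1000
Index = Σ wᵢ·(p₁ᵢ/p₀ᵢ) = 35.1750 + 13.0000 + 40.1000 = 88.2750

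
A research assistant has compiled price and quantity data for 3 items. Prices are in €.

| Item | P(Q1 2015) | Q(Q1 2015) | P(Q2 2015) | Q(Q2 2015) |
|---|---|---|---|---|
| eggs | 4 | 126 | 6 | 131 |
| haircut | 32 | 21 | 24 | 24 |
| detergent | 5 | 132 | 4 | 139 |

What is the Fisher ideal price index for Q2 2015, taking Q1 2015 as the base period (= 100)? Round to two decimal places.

Laspeyres component (base-period weights):
ΣP(Q2 2015)Q(Q1 2015) = 6×126 + 24×21 + 4×132 = 756 + 504 + 528 = 1788
ΣP(Q1 2015)Q(Q1 2015) = 4×126 + 32×21 + 5×132 = 504 + 672 + 660 = 1836
L = 1788 / 1836 × 100 = 97.3856
Paasche component (current-period weights):
ΣP(Q2 2015)Q(Q2 2015) = 6×131 + 24×24 + 4×139 = 786 + 576 + 556 = 1918
ΣP(Q1 2015)Q(Q2 2015) = 4×131 + 32×24 + 5×139 = 524 + 768 + 695 = 1987
P = 1918 / 1987 × 100 = 96.5274
Fisher = √(L × P) = √(97.3856 × 96.5274) = 96.9556

96.96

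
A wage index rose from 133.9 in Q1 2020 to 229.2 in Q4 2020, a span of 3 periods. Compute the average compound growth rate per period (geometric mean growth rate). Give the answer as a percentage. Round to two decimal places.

Growth factor = (229.2/133.9)^(1/3) = (1.711725)^(1/3) = 1.196221
Growth rate = 1.196221 − 1 = 0.196221 = 19.6221%

19.62%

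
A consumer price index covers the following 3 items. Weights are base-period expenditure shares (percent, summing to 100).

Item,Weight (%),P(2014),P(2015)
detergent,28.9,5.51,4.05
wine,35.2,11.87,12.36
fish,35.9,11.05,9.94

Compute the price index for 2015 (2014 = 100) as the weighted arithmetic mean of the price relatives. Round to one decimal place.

90.2

detergent: 28.9 × (4.05/5.51) = 28.9 × 0.735027 = 21.2423
wine: 35.2 × (12.36/11.87) = 35.2 × 1.041281 = 36.6531
fish: 35.9 × (9.94/11.05) = 35.9 × 0.899548 = 32.2938
Index = Σ wᵢ·(p₁ᵢ/p₀ᵢ) = 21.2423 + 36.6531 + 32.2938 = 90.1891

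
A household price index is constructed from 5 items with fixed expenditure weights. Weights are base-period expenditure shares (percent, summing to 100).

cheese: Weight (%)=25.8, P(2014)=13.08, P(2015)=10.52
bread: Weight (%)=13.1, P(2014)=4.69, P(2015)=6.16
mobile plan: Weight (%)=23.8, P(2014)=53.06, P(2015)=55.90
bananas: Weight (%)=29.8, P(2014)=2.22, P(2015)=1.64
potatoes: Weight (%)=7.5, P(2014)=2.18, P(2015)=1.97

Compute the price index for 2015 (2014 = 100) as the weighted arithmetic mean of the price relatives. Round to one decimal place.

91.8

cheese: 25.8 × (10.52/13.08) = 25.8 × 0.804281 = 20.7505
bread: 13.1 × (6.16/4.69) = 13.1 × 1.313433 = 17.2060
mobile plan: 23.8 × (55.90/53.06) = 23.8 × 1.053524 = 25.0739
bananas: 29.8 × (1.64/2.22) = 29.8 × 0.738739 = 22.0144
potatoes: 7.5 × (1.97/2.18) = 7.5 × 0.903670 = 6.7775
Index = Σ wᵢ·(p₁ᵢ/p₀ᵢ) = 20.7505 + 17.2060 + 25.0739 + 22.0144 + 6.7775 = 91.8222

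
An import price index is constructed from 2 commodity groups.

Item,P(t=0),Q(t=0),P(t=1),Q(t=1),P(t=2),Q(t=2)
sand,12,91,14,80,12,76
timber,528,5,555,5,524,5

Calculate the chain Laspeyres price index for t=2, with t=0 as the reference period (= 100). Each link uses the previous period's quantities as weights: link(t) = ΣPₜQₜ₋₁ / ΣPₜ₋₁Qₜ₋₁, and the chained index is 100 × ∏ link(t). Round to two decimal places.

99.72

Link t=0→t=1:
ΣP(t=1)Q(t=0) = 14×91 + 555×5 = 1274 + 2775 = 4049
ΣP(t=0)Q(t=0) = 12×91 + 528×5 = 1092 + 2640 = 3732
link = 4049/3732 = 1.084941
Link t=1→t=2:
ΣP(t=2)Q(t=1) = 12×80 + 524×5 = 960 + 2620 = 3580
ΣP(t=1)Q(t=1) = 14×80 + 555×5 = 1120 + 2775 = 3895
link = 3580/3895 = 0.919127
Chained index = 100 × 1.084941 × 0.919127 = 99.7199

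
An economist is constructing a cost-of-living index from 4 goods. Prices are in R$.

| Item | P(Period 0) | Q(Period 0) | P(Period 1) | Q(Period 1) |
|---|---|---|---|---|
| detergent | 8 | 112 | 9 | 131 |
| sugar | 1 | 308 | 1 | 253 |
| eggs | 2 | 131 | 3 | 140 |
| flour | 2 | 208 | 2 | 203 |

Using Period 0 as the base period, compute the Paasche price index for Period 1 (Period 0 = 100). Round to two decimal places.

Paasche price index uses current-period quantities as weights.
ΣP(Period 1)·Q(Period 1) = 9×131 + 1×253 + 3×140 + 2×203 = 1179 + 253 + 420 + 406 = 2258
ΣP(Period 0)·Q(Period 1) = 8×131 + 1×253 + 2×140 + 2×203 = 1048 + 253 + 280 + 406 = 1987
Index = 2258 / 1987 × 100 = 113.6387

113.64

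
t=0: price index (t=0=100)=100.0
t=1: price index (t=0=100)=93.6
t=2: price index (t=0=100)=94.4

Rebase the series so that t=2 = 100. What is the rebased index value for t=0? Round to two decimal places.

Rebased(t=0) = 100.0 / 94.4 × 100 = 105.9322

105.93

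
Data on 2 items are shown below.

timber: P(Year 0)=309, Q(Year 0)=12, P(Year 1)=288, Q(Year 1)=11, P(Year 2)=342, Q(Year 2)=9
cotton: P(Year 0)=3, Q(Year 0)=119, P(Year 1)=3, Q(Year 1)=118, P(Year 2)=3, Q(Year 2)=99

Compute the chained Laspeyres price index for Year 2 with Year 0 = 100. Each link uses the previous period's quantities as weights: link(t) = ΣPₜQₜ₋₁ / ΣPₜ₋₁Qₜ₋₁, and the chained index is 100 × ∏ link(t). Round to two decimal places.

109.62

Link Year 0→Year 1:
ΣP(Year 1)Q(Year 0) = 288×12 + 3×119 = 3456 + 357 = 3813
ΣP(Year 0)Q(Year 0) = 309×12 + 3×119 = 3708 + 357 = 4065
link = 3813/4065 = 0.938007
Link Year 1→Year 2:
ΣP(Year 2)Q(Year 1) = 342×11 + 3×118 = 3762 + 354 = 4116
ΣP(Year 1)Q(Year 1) = 288×11 + 3×118 = 3168 + 354 = 3522
link = 4116/3522 = 1.168654
Chained index = 100 × 0.938007 × 1.168654 = 109.6206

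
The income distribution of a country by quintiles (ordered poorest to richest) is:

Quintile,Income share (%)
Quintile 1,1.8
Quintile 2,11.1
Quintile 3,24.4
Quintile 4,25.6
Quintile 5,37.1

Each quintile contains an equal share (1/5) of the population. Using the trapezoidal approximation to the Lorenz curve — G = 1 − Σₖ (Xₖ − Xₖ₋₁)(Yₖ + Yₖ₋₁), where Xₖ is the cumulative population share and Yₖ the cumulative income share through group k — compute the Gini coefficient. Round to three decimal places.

0.340

Cumulative income shares Yₖ: 0.0180, 0.1290, 0.3730, 0.6290, 1.0000
Σ (Xₖ−Xₖ₋₁)(Yₖ+Yₖ₋₁) = (1/5)(0.0180+0.0000) + (1/5)(0.1290+0.0180) + (1/5)(0.3730+0.1290) + (1/5)(0.6290+0.3730) + (1/5)(1.0000+0.6290)
  = 0.0036 + 0.0294 + 0.1004 + 0.2004 + 0.3258 = 0.6596
G = 1 − 0.6596 = 0.3404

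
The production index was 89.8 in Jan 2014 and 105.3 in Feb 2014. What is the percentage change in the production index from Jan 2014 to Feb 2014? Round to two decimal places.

17.26%

Change = (105.3 − 89.8) / 89.8 × 100
       = 15.5 / 89.8 × 100 = 17.2606%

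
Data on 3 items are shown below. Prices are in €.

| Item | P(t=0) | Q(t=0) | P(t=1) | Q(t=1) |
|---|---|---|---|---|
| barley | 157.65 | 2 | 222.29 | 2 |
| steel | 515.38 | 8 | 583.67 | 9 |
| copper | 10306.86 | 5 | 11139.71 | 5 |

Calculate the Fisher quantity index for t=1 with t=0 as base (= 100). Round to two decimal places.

Laspeyres component (base-period weights):
ΣP(t=0)Q(t=1) = 157.65×2 + 515.38×9 + 10306.86×5 = 315.3 + 4638.42 + 51534.3 = 56488.02
ΣP(t=0)Q(t=0) = 157.65×2 + 515.38×8 + 10306.86×5 = 315.3 + 4123.04 + 51534.3 = 55972.64
L = 56488.02 / 55972.64 × 100 = 100.9208
Paasche component (current-period weights):
ΣP(t=1)Q(t=1) = 222.29×2 + 583.67×9 + 11139.71×5 = 444.58 + 5253.03 + 55698.55 = 61396.16
ΣP(t=1)Q(t=0) = 222.29×2 + 583.67×8 + 11139.71×5 = 444.58 + 4669.36 + 55698.55 = 60812.49
P = 61396.16 / 60812.49 × 100 = 100.9598
Fisher = √(L × P) = √(100.9208 × 100.9598) = 100.9403

100.94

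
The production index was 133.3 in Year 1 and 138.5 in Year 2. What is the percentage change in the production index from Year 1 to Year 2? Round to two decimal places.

Change = (138.5 − 133.3) / 133.3 × 100
       = 5.2 / 133.3 × 100 = 3.9010%

3.90%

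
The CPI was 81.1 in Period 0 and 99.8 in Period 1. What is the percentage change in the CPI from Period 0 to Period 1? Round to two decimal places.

Change = (99.8 − 81.1) / 81.1 × 100
       = 18.7 / 81.1 × 100 = 23.0580%

23.06%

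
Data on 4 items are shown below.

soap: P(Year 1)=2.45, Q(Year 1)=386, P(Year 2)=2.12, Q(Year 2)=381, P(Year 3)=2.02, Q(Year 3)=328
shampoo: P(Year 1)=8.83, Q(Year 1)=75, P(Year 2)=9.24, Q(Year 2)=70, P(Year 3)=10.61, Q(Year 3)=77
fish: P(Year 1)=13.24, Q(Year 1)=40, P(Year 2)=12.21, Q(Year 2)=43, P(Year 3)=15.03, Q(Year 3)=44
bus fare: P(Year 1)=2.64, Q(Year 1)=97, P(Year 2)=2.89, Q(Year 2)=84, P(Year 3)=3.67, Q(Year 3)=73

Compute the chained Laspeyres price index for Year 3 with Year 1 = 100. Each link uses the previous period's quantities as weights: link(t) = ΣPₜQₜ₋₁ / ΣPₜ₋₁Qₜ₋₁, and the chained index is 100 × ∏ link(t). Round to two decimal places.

Link Year 1→Year 2:
ΣP(Year 2)Q(Year 1) = 2.12×386 + 9.24×75 + 12.21×40 + 2.89×97 = 818.32 + 693 + 488.4 + 280.33 = 2280.05
ΣP(Year 1)Q(Year 1) = 2.45×386 + 8.83×75 + 13.24×40 + 2.64×97 = 945.7 + 662.25 + 529.6 + 256.08 = 2393.63
link = 2280.05/2393.63 = 0.952549
Link Year 2→Year 3:
ΣP(Year 3)Q(Year 2) = 2.02×381 + 10.61×70 + 15.03×43 + 3.67×84 = 769.62 + 742.7 + 646.29 + 308.28 = 2466.89
ΣP(Year 2)Q(Year 2) = 2.12×381 + 9.24×70 + 12.21×43 + 2.89×84 = 807.72 + 646.8 + 525.03 + 242.76 = 2222.31
link = 2466.89/2222.31 = 1.110057
Chained index = 100 × 0.952549 × 1.110057 = 105.7383

105.74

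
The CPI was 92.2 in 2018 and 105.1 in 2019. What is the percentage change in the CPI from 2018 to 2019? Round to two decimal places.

Change = (105.1 − 92.2) / 92.2 × 100
       = 12.9 / 92.2 × 100 = 13.9913%

13.99%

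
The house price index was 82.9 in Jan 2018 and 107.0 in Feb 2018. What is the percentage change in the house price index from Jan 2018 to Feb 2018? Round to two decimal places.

Change = (107.0 − 82.9) / 82.9 × 100
       = 24.1 / 82.9 × 100 = 29.0712%

29.07%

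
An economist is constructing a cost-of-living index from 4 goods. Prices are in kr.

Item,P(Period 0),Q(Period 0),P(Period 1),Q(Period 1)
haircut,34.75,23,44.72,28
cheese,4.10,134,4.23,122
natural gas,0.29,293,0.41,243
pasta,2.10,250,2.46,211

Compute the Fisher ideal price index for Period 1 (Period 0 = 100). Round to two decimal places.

119.56

Laspeyres component (base-period weights):
ΣP(Period 1)Q(Period 0) = 44.72×23 + 4.23×134 + 0.41×293 + 2.46×250 = 1028.56 + 566.82 + 120.13 + 615 = 2330.51
ΣP(Period 0)Q(Period 0) = 34.75×23 + 4.10×134 + 0.29×293 + 2.10×250 = 799.25 + 549.4 + 84.97 + 525 = 1958.62
L = 2330.51 / 1958.62 × 100 = 118.9873
Paasche component (current-period weights):
ΣP(Period 1)Q(Period 1) = 44.72×28 + 4.23×122 + 0.41×243 + 2.46×211 = 1252.16 + 516.06 + 99.63 + 519.06 = 2386.91
ΣP(Period 0)Q(Period 1) = 34.75×28 + 4.10×122 + 0.29×243 + 2.10×211 = 973 + 500.2 + 70.47 + 443.1 = 1986.77
P = 2386.91 / 1986.77 × 100 = 120.1402
Fisher = √(L × P) = √(118.9873 × 120.1402) = 119.5624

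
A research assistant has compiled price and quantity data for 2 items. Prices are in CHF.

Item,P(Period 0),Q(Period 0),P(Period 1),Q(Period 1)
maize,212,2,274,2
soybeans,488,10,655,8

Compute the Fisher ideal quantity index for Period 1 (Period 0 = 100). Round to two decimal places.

81.57

Laspeyres component (base-period weights):
ΣP(Period 0)Q(Period 1) = 212×2 + 488×8 = 424 + 3904 = 4328
ΣP(Period 0)Q(Period 0) = 212×2 + 488×10 = 424 + 4880 = 5304
L = 4328 / 5304 × 100 = 81.5988
Paasche component (current-period weights):
ΣP(Period 1)Q(Period 1) = 274×2 + 655×8 = 548 + 5240 = 5788
ΣP(Period 1)Q(Period 0) = 274×2 + 655×10 = 548 + 6550 = 7098
P = 5788 / 7098 × 100 = 81.5441
Fisher = √(L × P) = √(81.5988 × 81.5441) = 81.5714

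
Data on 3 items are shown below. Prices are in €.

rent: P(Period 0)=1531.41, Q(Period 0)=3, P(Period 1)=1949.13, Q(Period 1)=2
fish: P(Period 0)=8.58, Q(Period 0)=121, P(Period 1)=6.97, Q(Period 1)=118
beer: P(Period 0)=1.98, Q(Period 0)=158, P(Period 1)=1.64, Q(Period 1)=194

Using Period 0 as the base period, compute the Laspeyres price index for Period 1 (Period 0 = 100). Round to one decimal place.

Laspeyres price index uses base-period quantities as weights.
ΣP(Period 1)·Q(Period 0) = 1949.13×3 + 6.97×121 + 1.64×158 = 5847.39 + 843.37 + 259.12 = 6949.88
ΣP(Period 0)·Q(Period 0) = 1531.41×3 + 8.58×121 + 1.98×158 = 4594.23 + 1038.18 + 312.84 = 5945.25
Index = 6949.88 / 5945.25 × 100 = 116.8980

116.9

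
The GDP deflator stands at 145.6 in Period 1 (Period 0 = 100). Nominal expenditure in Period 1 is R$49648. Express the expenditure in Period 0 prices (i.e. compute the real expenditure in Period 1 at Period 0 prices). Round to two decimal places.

34098.90

Real = Nominal ÷ (Index/100) = 49648 ÷ (145.6/100)
     = 49648 ÷ 1.456 = 34098.9011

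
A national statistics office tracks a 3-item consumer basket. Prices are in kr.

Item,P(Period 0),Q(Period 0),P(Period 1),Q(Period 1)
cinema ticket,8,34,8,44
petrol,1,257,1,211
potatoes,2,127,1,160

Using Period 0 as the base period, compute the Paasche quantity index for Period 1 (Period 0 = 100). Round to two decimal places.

Paasche quantity index uses current-period prices as weights.
ΣP(Period 1)·Q(Period 1) = 8×44 + 1×211 + 1×160 = 352 + 211 + 160 = 723
ΣP(Period 1)·Q(Period 0) = 8×34 + 1×257 + 1×127 = 272 + 257 + 127 = 656
Index = 723 / 656 × 100 = 110.2134

110.21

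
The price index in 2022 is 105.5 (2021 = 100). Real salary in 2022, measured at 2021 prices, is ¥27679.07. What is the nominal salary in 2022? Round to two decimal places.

29201.42

Nominal = Real × (Index/100) = 27679.07 × (105.5/100)
        = 27679.07 × 1.055 = 29201.4188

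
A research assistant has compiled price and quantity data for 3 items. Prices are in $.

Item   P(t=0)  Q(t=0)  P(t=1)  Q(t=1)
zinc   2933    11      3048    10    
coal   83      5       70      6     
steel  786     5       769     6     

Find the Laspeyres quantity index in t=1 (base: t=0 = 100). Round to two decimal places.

Laspeyres quantity index uses base-period prices as weights.
ΣP(t=0)·Q(t=1) = 2933×10 + 83×6 + 786×6 = 29330 + 498 + 4716 = 34544
ΣP(t=0)·Q(t=0) = 2933×11 + 83×5 + 786×5 = 32263 + 415 + 3930 = 36608
Index = 34544 / 36608 × 100 = 94.3619

94.36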